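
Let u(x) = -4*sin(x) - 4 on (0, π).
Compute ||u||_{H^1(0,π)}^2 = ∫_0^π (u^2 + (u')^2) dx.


||u||_{H^1(0,π)}^2 = 64 + 32*π

u'(x) = -4*cos(x).
Expand u² and (u')² and integrate term by term on (0, π), using: for integers n ≥ 1, ∫_0^π sin²(nx) dx = ∫_0^π cos²(nx) dx = π/2; for n ≠ n', ∫_0^π sin(nx)sin(n'x) dx = ∫_0^π cos(nx)cos(n'x) dx = 0; and by product-to-sum, ∫_0^π sin(nx)cos(n'x) dx = ½∫_0^π [sin((n+n')x) + sin((n−n')x)] dx, which is 0 when n+n' is even and 2n/(n²−n'²) when n+n' is odd (it need not vanish on (0, π)). For the constant mode: ∫_0^π 1 dx = π, ∫_0^π cos(nx) dx = 0, ∫_0^π sin(nx) dx = (1−(−1)^n)/n.
  u² squared terms: (-4)²·∫1 dx = 16·π = 16*π;  (-4)²·∫sin(x)² dx = 16·π/2 = 8*π.
  u² cross terms: 2·(-4)·(-4)·∫1·sin(x) dx = 32·(2) = 64.
  So ∫_0^π u² dx = 16*π + 8*π + 64 = 64 + 24*π.
  (u')² squared terms: (-4)²·∫cos(x)² dx = 16·π/2 = 8*π.
  So ∫_0^π (u')² dx = 8*π.
||u||_{H^1}^2 = (64 + 24*π) + (8*π) = 64 + 32*π.


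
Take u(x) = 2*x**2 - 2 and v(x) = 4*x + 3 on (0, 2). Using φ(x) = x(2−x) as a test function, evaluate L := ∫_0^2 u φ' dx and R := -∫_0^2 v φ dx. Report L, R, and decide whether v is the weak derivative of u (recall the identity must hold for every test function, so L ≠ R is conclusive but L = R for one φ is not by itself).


LHS = -16/3, RHS = -28/3. No, v is not the weak derivative of u.

u(x) = 2*x**2 - 2, classical derivative u'(x) = 4*x.
φ(x) = x(2−x), so φ'(x) = 2 - 2*x.
Note φ(0) = φ(2) = 0, so the boundary term u·φ vanishes.
LHS = ∫_0^2 u(x) φ'(x) dx = ∫_0^2 (-4*x^3 + 4*x^2 + 4*x - 4) dx. Term by term:
  ∫_0^2 -4*x^3 dx = -16;  ∫_0^2 4*x^2 dx = 32/3;  ∫_0^2 4*x dx = 8;
  ∫_0^2 -4 dx = -8.
Sum: -16 + 32/3 + 8 − 8 = -16/3.
So LHS = -16/3.
∫_0^2 v(x) φ(x) dx = ∫_0^2 (-4*x^3 + 5*x^2 + 6*x) dx. Term by term:
  ∫_0^2 -4*x^3 dx = -16;  ∫_0^2 5*x^2 dx = 40/3;  ∫_0^2 6*x dx = 12.
Sum: -16 + 40/3 + 12 = 28/3.
So RHS = -∫_0^2 v(x) φ(x) dx = -28/3.
LHS − RHS = 4 ≠ 0, so the identity fails.
(For a valid weak derivative the identity must hold for EVERY test function, in particular this one. The failure shows v is NOT the weak derivative of u.)
Correct weak derivative would be u'(x) = 4*x.


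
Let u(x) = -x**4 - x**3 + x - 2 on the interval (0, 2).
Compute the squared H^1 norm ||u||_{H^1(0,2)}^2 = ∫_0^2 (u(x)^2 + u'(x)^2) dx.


||u||_{H^1}^2 = 223486/315

The H^1 norm (squared) on an interval (0, L) is
  ||u||_{H^1}^2 = ∫_0^L u(x)^2 dx + ∫_0^L u'(x)^2 dx.
Compute u'(x) = -4*x**3 - 3*x**2 + 1.
Then u(x)^2 = x**8 + 2*x**7 + x**6 - 2*x**5 + 2*x**4 + 4*x**3 + x**2 - 4*x + 4 and u'(x)^2 = 16*x**6 + 24*x**5 + 9*x**4 - 8*x**3 - 6*x**2 + 1.
Integrate each monomial from 0 to 2 using ∫_0^2 c·x^n dx = c·2^(n+1)/(n+1):
  ∫_0^2 u(x)^2 dx = ∫_0^2 (x^8 + 2*x^7 + x^6 - 2*x^5 + 2*x^4 + 4*x^3 + x^2 - 4*x + 4) dx. Term by term:
    ∫_0^2 x^8 dx = 512/9;  ∫_0^2 2*x^7 dx = 64;  ∫_0^2 x^6 dx = 128/7;
    ∫_0^2 -2*x^5 dx = -64/3;  ∫_0^2 2*x^4 dx = 64/5;  ∫_0^2 4*x^3 dx = 16;
    ∫_0^2 x^2 dx = 8/3;  ∫_0^2 -4*x dx = -8;  ∫_0^2 4 dx = 8.
  Sum: 512/9 + 64 + 128/7 − 64/3 + 64/5 + 16 + 8/3 − 8 + 8 = 47032/315.
  ∫_0^2 u'(x)^2 dx = ∫_0^2 (16*x^6 + 24*x^5 + 9*x^4 - 8*x^3 - 6*x^2 + 1) dx. Term by term:
    ∫_0^2 16*x^6 dx = 2048/7;  ∫_0^2 24*x^5 dx = 256;  ∫_0^2 9*x^4 dx = 288/5;
    ∫_0^2 -8*x^3 dx = -32;  ∫_0^2 -6*x^2 dx = -16;  ∫_0^2 1 dx = 2.
  Sum: 2048/7 + 256 + 288/5 − 32 − 16 + 2 = 19606/35.
Adding: ||u||_{H^1}^2 = 47032/315 + 19606/35 = 223486/315.


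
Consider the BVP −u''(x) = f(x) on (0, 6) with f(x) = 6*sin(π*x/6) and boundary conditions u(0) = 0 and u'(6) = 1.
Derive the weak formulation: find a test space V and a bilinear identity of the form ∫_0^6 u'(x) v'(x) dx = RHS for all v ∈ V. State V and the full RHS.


V = {v ∈ H^1(0, 6) : v(0) = 0} (test functions vanish at x = 0 where u is specified); weak form: ∫_0^6 u'v' dx = ∫_0^6 (6*sin(π*x/6)) v dx + v(6) for all v ∈ V.

Multiply both sides by a test function v and integrate from 0 to 6:
  ∫_0^6 −u''(x) v(x) dx = ∫_0^6 f(x) v(x) dx.
Integrate the LHS by parts once:
  ∫_0^6 −u'' v dx = −[u'(x) v(x)]_0^6 + ∫_0^6 u'(x) v'(x) dx.
Thus ∫_0^6 u'(x) v'(x) dx = ∫_0^6 f(x) v(x) dx + [u'(x) v(x)]_0^6.
Choose V so that boundary terms are either known or forced to vanish.
Mixed BC: u(0) = 0 (Dirichlet) and u'(6) = 1 (Neumann). Define V = {v ∈ H^1(0, 6) : v(0) = 0}. Then [u' v]_0^6 = u'(6)·v(6) − u'(0)·0 = v(6).
Weak formulation: find u (satisfying any essential BC) such that ∫_0^6 u'(x) v'(x) dx = ∫_0^6 f v dx + v(6) for all v ∈ V (Dirichlet at 0 absorbed into V; Neumann datum at x = 6 contributes the boundary term).
Substituting f(x) = 6*sin(π*x/6), the right-hand side is ∫_0^6 (6*sin(π*x/6)) v dx + v(6).


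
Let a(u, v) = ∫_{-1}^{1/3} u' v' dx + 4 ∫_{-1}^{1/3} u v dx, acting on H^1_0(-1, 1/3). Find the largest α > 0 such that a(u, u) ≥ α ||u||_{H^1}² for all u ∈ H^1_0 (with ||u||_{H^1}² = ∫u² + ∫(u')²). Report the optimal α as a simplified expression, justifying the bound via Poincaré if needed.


α = 1

Coercivity of a(·,·) on H^1_0(-1, 1/3) means a(u, u) ≥ α ||u||_{H^1}² for every u ∈ H^1_0.
The interval has length L = 4/3, and Poincaré/coercivity depend only on L. Here a(u, u) = ∫(u')² + (4)·∫u².
Here c = 4 ≥ 1, so a(u,u) = ∫(u')² + c∫u² ≥ ∫(u')² + ∫u² = ||u||_{H^1}², i.e. α = 1 works. No larger α is possible: a(u,u) ≥ α||u||_{H^1}² means (1−α)∫(u')² ≥ (α−c)∫u², and for the modes u_n = sin(nπ(x−x₀)/L) (x₀ the left endpoint) one has ∫u_n²/∫(u_n')² = (L/(nπ))² → 0, so a(u_n,u_n)/||u_n||_{H^1}² → 1. Hence the optimal constant is α = 1.
Therefore α = 1.


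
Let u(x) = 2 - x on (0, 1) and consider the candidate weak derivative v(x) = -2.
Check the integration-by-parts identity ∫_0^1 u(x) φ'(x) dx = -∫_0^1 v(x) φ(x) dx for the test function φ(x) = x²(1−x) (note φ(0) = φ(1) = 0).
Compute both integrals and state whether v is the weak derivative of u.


LHS = 1/12, RHS = 1/6. No, v is not the weak derivative of u.

u(x) = 2 - x, classical derivative u'(x) = -1.
φ(x) = x²(1−x), so φ'(x) = x*(2 - 3*x).
Note φ(0) = φ(1) = 0, so the boundary term u·φ vanishes.
LHS = ∫_0^1 u(x) φ'(x) dx = ∫_0^1 (3*x^3 - 8*x^2 + 4*x) dx. Term by term:
  ∫_0^1 3*x^3 dx = 3/4;  ∫_0^1 -8*x^2 dx = -8/3;  ∫_0^1 4*x dx = 2.
Sum: 3/4 − 8/3 + 2 = 1/12.
So LHS = 1/12.
∫_0^1 v(x) φ(x) dx = ∫_0^1 (2*x^3 - 2*x^2) dx. Term by term:
  ∫_0^1 2*x^3 dx = 1/2;  ∫_0^1 -2*x^2 dx = -2/3.
Sum: 1/2 − 2/3 = -1/6.
So RHS = -∫_0^1 v(x) φ(x) dx = 1/6.
LHS − RHS = -1/12 ≠ 0, so the identity fails.
(For a valid weak derivative the identity must hold for EVERY test function, in particular this one. The failure shows v is NOT the weak derivative of u.)
Correct weak derivative would be u'(x) = -1.


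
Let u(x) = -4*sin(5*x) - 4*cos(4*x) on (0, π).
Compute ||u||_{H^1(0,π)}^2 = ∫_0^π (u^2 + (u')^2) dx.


||u||_{H^1(0,π)}^2 = 5440/9 + 344*π

u'(x) = 16*sin(4*x) - 20*cos(5*x).
Expand u² and (u')² and integrate term by term on (0, π), using: for integers n ≥ 1, ∫_0^π sin²(nx) dx = ∫_0^π cos²(nx) dx = π/2; for n ≠ n', ∫_0^π sin(nx)sin(n'x) dx = ∫_0^π cos(nx)cos(n'x) dx = 0; and by product-to-sum, ∫_0^π sin(nx)cos(n'x) dx = ½∫_0^π [sin((n+n')x) + sin((n−n')x)] dx, which is 0 when n+n' is even and 2n/(n²−n'²) when n+n' is odd (it need not vanish on (0, π)).
  u² squared terms: (-4)²·∫cos(4x)² dx = 16·π/2 = 8*π;  (-4)²·∫sin(5x)² dx = 16·π/2 = 8*π.
  u² cross terms: 2·(-4)·(-4)·∫cos(4x)·sin(5x) dx = 32·(10/9) = 320/9.
  So ∫_0^π u² dx = 8*π + 8*π + 320/9 = 320/9 + 16*π.
  (u')² squared terms: (-20)²·∫cos(5x)² dx = 400·π/2 = 200*π;  (16)²·∫sin(4x)² dx = 256·π/2 = 128*π.
  (u')² cross terms: 2·(-20)·(16)·∫cos(5x)·sin(4x) dx = -640·(-8/9) = 5120/9.
  So ∫_0^π (u')² dx = 200*π + 128*π + 5120/9 = 5120/9 + 328*π.
||u||_{H^1}^2 = (320/9 + 16*π) + (5120/9 + 328*π) = 5440/9 + 344*π.


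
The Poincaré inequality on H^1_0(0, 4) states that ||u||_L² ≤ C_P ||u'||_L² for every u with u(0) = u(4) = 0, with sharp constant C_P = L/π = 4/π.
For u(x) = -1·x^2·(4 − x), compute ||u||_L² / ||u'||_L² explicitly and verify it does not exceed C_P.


||u||_L² / ||u'||_L² = 2*sqrt(14)/7 < C_P = 4/π.

u(x) = -1·x^2·(4 − x), so u'(x) = x*(3*x - 8).
u(x) = -1·x^2·(4 − x) vanishes at x = 0 and x = 4, so u ∈ H^1_0(0, 4). Differentiate via the product rule and integrate the resulting polynomials term by term.
  ∫_0^4 u² dx = ∫_0^4 (x^6 - 8*x^5 + 16*x^4) dx. Term by term:
    ∫_0^4 x^6 dx = 16384/7;  ∫_0^4 -8*x^5 dx = -16384/3;  ∫_0^4 16*x^4 dx = 16384/5.
  Sum: 16384/7 − 16384/3 + 16384/5 = 16384/105.
  ∫_0^4 (u')² dx = ∫_0^4 (9*x^4 - 48*x^3 + 64*x^2) dx. Term by term:
    ∫_0^4 9*x^4 dx = 9216/5;  ∫_0^4 -48*x^3 dx = -3072;  ∫_0^4 64*x^2 dx = 4096/3.
  Sum: 9216/5 − 3072 + 4096/3 = 2048/15.
∫_0^4 u² dx = 16384/105, so ||u||_L² = 128*sqrt(105)/105.
∫_0^4 (u')² dx = 2048/15, so ||u'||_L² = 32*sqrt(30)/15.
Ratio ||u||_L² / ||u'||_L² = 2*sqrt(14)/7.
Sharp Poincaré constant on H^1_0(0, 4) is C_P = L/π = 4/π, achieved by sin(π/4·x).
A polynomial bump cannot attain the sharp Poincaré constant (only the first sine eigenfunction does), so the ratio is strictly less than C_P, consistent with ||u||_L² ≤ C_P ||u'||_L².


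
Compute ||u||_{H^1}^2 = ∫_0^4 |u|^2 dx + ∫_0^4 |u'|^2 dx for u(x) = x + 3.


||u||_{H^1}^2 = 328/3

The H^1 norm (squared) on an interval (0, L) is
  ||u||_{H^1}^2 = ∫_0^L u(x)^2 dx + ∫_0^L u'(x)^2 dx.
Compute u'(x) = 1.
Then u(x)^2 = x**2 + 6*x + 9 and u'(x)^2 = 1.
Integrate each monomial from 0 to 4 using ∫_0^4 c·x^n dx = c·4^(n+1)/(n+1):
  ∫_0^4 u(x)^2 dx = ∫_0^4 (x^2 + 6*x + 9) dx. Term by term:
    ∫_0^4 x^2 dx = 64/3;  ∫_0^4 6*x dx = 48;  ∫_0^4 9 dx = 36.
  Sum: 64/3 + 48 + 36 = 316/3.
  ∫_0^4 u'(x)^2 dx = ∫_0^4 (1) dx. Term by term:
    ∫_0^4 1 dx = 4.
Adding: ||u||_{H^1}^2 = 316/3 + 4 = 328/3.


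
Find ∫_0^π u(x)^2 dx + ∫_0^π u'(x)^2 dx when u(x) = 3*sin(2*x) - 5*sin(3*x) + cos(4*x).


||u||_{H^1(0,π)}^2 = 1020/7 + 156*π

u'(x) = -4*sin(4*x) + 6*cos(2*x) - 15*cos(3*x).
Expand u² and (u')² and integrate term by term on (0, π), using: for integers n ≥ 1, ∫_0^π sin²(nx) dx = ∫_0^π cos²(nx) dx = π/2; for n ≠ n', ∫_0^π sin(nx)sin(n'x) dx = ∫_0^π cos(nx)cos(n'x) dx = 0; and by product-to-sum, ∫_0^π sin(nx)cos(n'x) dx = ½∫_0^π [sin((n+n')x) + sin((n−n')x)] dx, which is 0 when n+n' is even and 2n/(n²−n'²) when n+n' is odd (it need not vanish on (0, π)).
  u² squared terms: (-5)²·∫sin(3x)² dx = 25·π/2 = 25*π/2;  (3)²·∫sin(2x)² dx = 9·π/2 = 9*π/2;  (1)²·∫cos(4x)² dx = 1·π/2 = π/2.
  u² cross terms: 2·(-5)·(3)·∫sin(3x)·sin(2x) dx = -30·(0) = 0;  2·(-5)·(1)·∫sin(3x)·cos(4x) dx = -10·(-6/7) = 60/7;  2·(3)·(1)·∫sin(2x)·cos(4x) dx = 6·(0) = 0.
  So ∫_0^π u² dx = 25*π/2 + 9*π/2 + π/2 + 0 + 60/7 + 0 = 60/7 + 35*π/2.
  (u')² squared terms: (-15)²·∫cos(3x)² dx = 225·π/2 = 225*π/2;  (-4)²·∫sin(4x)² dx = 16·π/2 = 8*π;  (6)²·∫cos(2x)² dx = 36·π/2 = 18*π.
  (u')² cross terms: 2·(-15)·(-4)·∫cos(3x)·sin(4x) dx = 120·(8/7) = 960/7;  2·(-15)·(6)·∫cos(3x)·cos(2x) dx = -180·(0) = 0;  2·(-4)·(6)·∫sin(4x)·cos(2x) dx = -48·(0) = 0.
  So ∫_0^π (u')² dx = 225*π/2 + 8*π + 18*π + 960/7 + 0 + 0 = 960/7 + 277*π/2.
||u||_{H^1}^2 = (60/7 + 35*π/2) + (960/7 + 277*π/2) = 1020/7 + 156*π.


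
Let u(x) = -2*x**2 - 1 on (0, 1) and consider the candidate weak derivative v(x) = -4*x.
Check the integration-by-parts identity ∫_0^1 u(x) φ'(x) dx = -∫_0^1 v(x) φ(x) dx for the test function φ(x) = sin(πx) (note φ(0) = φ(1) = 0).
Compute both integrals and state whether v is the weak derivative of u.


LHS = 4/π, RHS = 4/π. Yes, v = u' weakly.

u(x) = -2*x**2 - 1, classical derivative u'(x) = -4*x.
φ(x) = sin(πx), so φ'(x) = π*cos(π*x).
Note φ(0) = φ(1) = 0, so the boundary term u·φ vanishes.
LHS = ∫_0^1 u(x) φ'(x) dx = ∫_0^1 (-2*π*x^2*cos(π*x) - π*cos(π*x)) dx. Term by term:
  ∫_0^1 -π*cos(π*x) dx = 0;  ∫_0^1 -2*π*x^2*cos(π*x) dx = 4/π.
Sum: 0 + 4/π = 4/π.
So LHS = 4/π.
∫_0^1 v(x) φ(x) dx = ∫_0^1 (-4*x*sin(π*x)) dx. Term by term:
  ∫_0^1 -4*x*sin(π*x) dx = -4/π.
So RHS = -∫_0^1 v(x) φ(x) dx = 4/π.
LHS = RHS, so the identity holds for this test φ.
Moreover u is smooth here and v(x) = u'(x) = -4*x pointwise, so the identity holds for every test function. Hence v is the weak derivative of u.


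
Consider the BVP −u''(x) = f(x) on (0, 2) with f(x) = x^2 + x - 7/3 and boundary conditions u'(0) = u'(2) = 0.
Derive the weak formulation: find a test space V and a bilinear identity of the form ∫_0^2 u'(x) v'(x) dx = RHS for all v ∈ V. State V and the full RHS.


V = H^1(0, 2) (no boundary constraint on v; u is determined up to an additive constant); weak form: ∫_0^2 u'v' dx = ∫_0^2 (x^2 + x - 7/3) v dx for all v ∈ V.

Multiply both sides by a test function v and integrate from 0 to 2:
  ∫_0^2 −u''(x) v(x) dx = ∫_0^2 f(x) v(x) dx.
Integrate the LHS by parts once:
  ∫_0^2 −u'' v dx = −[u'(x) v(x)]_0^2 + ∫_0^2 u'(x) v'(x) dx.
Thus ∫_0^2 u'(x) v'(x) dx = ∫_0^2 f(x) v(x) dx + [u'(x) v(x)]_0^2.
Choose V so that boundary terms are either known or forced to vanish.
u has homogeneous Neumann: u'(0) = u'(2) = 0. So [u' v]_0^2 = 0·v(2) − 0·v(0) = 0 for any v; take V = H^1(0, 2).
Weak formulation: find u (satisfying any essential BC) such that ∫_0^2 u'(x) v'(x) dx = ∫_0^2 f v dx for all v ∈ V (homogeneous Neumann, so boundary terms vanish).
Substituting f(x) = x^2 + x - 7/3, the right-hand side is ∫_0^2 (x^2 + x - 7/3) v dx.
Compatibility check (pure Neumann): taking v ≡ 1 ∈ V gives 0 = ∫_0^2 f dx + (0) − (0), i.e. ∫_0^2 f dx must equal u'(0) − u'(2) = 0. Indeed ∫_0^2 (x^2 + x - 7/3) dx = 0, so the data are compatible. The solution is then unique only up to an additive constant (fix it e.g. by requiring ∫_0^2 u dx = 0).


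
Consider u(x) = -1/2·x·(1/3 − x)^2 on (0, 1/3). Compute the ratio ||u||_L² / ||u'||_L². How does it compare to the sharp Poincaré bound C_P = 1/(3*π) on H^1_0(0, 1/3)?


||u||_L² / ||u'||_L² = sqrt(14)/42 < C_P = 1/(3*π).

u(x) = -1/2·x·(1/3 − x)^2, so u'(x) = (1 - 9*x)*(3*x - 1)/18.
u(x) = -1/2·x·(1/3 − x)^2 vanishes at x = 0 and x = 1/3, so u ∈ H^1_0(0, 1/3). Differentiate via the product rule and integrate the resulting polynomials term by term.
  ∫_0^1/3 u² dx = ∫_0^1/3 (x^6/4 - x^5/3 + x^4/6 - x^3/27 + x^2/324) dx. Term by term:
    ∫_0^1/3 x^6/4 dx = 1/61236;  ∫_0^1/3 -x^5/3 dx = -1/13122;  ∫_0^1/3 x^4/6 dx = 1/7290;
    ∫_0^1/3 -x^3/27 dx = -1/8748;  ∫_0^1/3 x^2/324 dx = 1/26244.
  Sum: 1/61236 − 1/13122 + 1/7290 − 1/8748 + 1/26244 = 1/918540.
  ∫_0^1/3 (u')² dx = ∫_0^1/3 (9*x^4/4 - 2*x^3 + 11*x^2/18 - 2*x/27 + 1/324) dx. Term by term:
    ∫_0^1/3 9*x^4/4 dx = 1/540;  ∫_0^1/3 -2*x^3 dx = -1/162;  ∫_0^1/3 11*x^2/18 dx = 11/1458;
    ∫_0^1/3 -2*x/27 dx = -1/243;  ∫_0^1/3 1/324 dx = 1/972.
  Sum: 1/540 − 1/162 + 11/1458 − 1/243 + 1/972 = 1/7290.
∫_0^1/3 u² dx = 1/918540, so ||u||_L² = sqrt(35)/5670.
∫_0^1/3 (u')² dx = 1/7290, so ||u'||_L² = sqrt(10)/270.
Ratio ||u||_L² / ||u'||_L² = sqrt(14)/42.
Sharp Poincaré constant on H^1_0(0, 1/3) is C_P = L/π = 1/(3*π), achieved by sin(3*π·x).
A polynomial bump cannot attain the sharp Poincaré constant (only the first sine eigenfunction does), so the ratio is strictly less than C_P, consistent with ||u||_L² ≤ C_P ||u'||_L².


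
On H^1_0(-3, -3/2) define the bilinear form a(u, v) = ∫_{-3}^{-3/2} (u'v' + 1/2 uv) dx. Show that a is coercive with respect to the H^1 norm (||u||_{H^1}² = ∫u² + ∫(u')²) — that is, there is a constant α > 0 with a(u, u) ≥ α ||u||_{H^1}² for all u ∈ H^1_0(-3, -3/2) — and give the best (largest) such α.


α = (9 + 8*π^2)/(2*(9 + 4*π^2))

Coercivity of a(·,·) on H^1_0(-3, -3/2) means a(u, u) ≥ α ||u||_{H^1}² for every u ∈ H^1_0.
The interval has length L = 3/2, and Poincaré/coercivity depend only on L. Here a(u, u) = ∫(u')² + (1/2)·∫u².
Here 0 < c = 1/2 < 1. The condition a(u,u) ≥ α||u||_{H^1}² reads (1−α)∫(u')² ≥ (α−c)∫u². Any admissible α is ≤ 1 (rapidly oscillating u have ∫u²/∫(u')² → 0), and α = 1 would force 0 ≥ (1−c)∫u², impossible since c < 1; so 1−α > 0. By the sharp Poincaré inequality on H^1_0 of an interval of length L, ∫(u')² ≥ (π/L)²∫u² with equality for the first sine mode sin(π(x−x₀)/L) (x₀ the left endpoint), so the inequality holds for all u iff (1−α)(π/L)² ≥ α − c, i.e. α ≤ ((π/L)² + c)/((π/L)² + 1) = (1 + c(L/π)²)/(1 + (L/π)²). With (π/L)² = 4*π^2/9 and c = 1/2, the largest admissible constant is α = ((π/L)² + c)/((π/L)² + 1).
Simplifying, α = (9 + 8*π^2)/(2*(9 + 4*π^2)).


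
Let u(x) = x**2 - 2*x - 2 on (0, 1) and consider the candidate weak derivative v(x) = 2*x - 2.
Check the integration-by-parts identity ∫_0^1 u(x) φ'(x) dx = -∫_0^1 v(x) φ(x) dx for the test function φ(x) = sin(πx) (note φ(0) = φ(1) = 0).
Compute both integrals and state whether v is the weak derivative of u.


LHS = 2/π, RHS = 2/π. Yes, v = u' weakly.

u(x) = x**2 - 2*x - 2, classical derivative u'(x) = 2*x - 2.
φ(x) = sin(πx), so φ'(x) = π*cos(π*x).
Note φ(0) = φ(1) = 0, so the boundary term u·φ vanishes.
LHS = ∫_0^1 u(x) φ'(x) dx = ∫_0^1 (π*x^2*cos(π*x) - 2*π*x*cos(π*x) - 2*π*cos(π*x)) dx. Term by term:
  ∫_0^1 -2*π*cos(π*x) dx = 0;  ∫_0^1 π*x^2*cos(π*x) dx = -2/π;  ∫_0^1 -2*π*x*cos(π*x) dx = 4/π.
Sum: 0 − 2/π + 4/π = 2/π.
So LHS = 2/π.
∫_0^1 v(x) φ(x) dx = ∫_0^1 (2*x*sin(π*x) - 2*sin(π*x)) dx. Term by term:
  ∫_0^1 -2*sin(π*x) dx = -4/π;  ∫_0^1 2*x*sin(π*x) dx = 2/π.
Sum: -4/π + 2/π = -2/π.
So RHS = -∫_0^1 v(x) φ(x) dx = 2/π.
LHS = RHS, so the identity holds for this test φ.
Moreover u is smooth here and v(x) = u'(x) = 2*x - 2 pointwise, so the identity holds for every test function. Hence v is the weak derivative of u.


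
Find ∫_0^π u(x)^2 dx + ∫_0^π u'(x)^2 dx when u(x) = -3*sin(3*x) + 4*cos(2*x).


||u||_{H^1(0,π)}^2 = -144 + 85*π

u'(x) = -8*sin(2*x) - 9*cos(3*x).
Expand u² and (u')² and integrate term by term on (0, π), using: for integers n ≥ 1, ∫_0^π sin²(nx) dx = ∫_0^π cos²(nx) dx = π/2; for n ≠ n', ∫_0^π sin(nx)sin(n'x) dx = ∫_0^π cos(nx)cos(n'x) dx = 0; and by product-to-sum, ∫_0^π sin(nx)cos(n'x) dx = ½∫_0^π [sin((n+n')x) + sin((n−n')x)] dx, which is 0 when n+n' is even and 2n/(n²−n'²) when n+n' is odd (it need not vanish on (0, π)).
  u² squared terms: (-3)²·∫sin(3x)² dx = 9·π/2 = 9*π/2;  (4)²·∫cos(2x)² dx = 16·π/2 = 8*π.
  u² cross terms: 2·(-3)·(4)·∫sin(3x)·cos(2x) dx = -24·(6/5) = -144/5.
  So ∫_0^π u² dx = 9*π/2 + 8*π − 144/5 = -144/5 + 25*π/2.
  (u')² squared terms: (-9)²·∫cos(3x)² dx = 81·π/2 = 81*π/2;  (-8)²·∫sin(2x)² dx = 64·π/2 = 32*π.
  (u')² cross terms: 2·(-9)·(-8)·∫cos(3x)·sin(2x) dx = 144·(-4/5) = -576/5.
  So ∫_0^π (u')² dx = 81*π/2 + 32*π − 576/5 = -576/5 + 145*π/2.
||u||_{H^1}^2 = (-144/5 + 25*π/2) + (-576/5 + 145*π/2) = -144 + 85*π.


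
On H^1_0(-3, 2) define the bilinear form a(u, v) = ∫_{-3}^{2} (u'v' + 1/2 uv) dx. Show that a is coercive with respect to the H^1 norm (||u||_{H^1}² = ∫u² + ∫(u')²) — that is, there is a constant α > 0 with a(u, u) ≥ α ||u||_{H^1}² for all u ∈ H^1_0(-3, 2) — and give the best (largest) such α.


α = (π^2 + 25/2)/(π^2 + 25)

Coercivity of a(·,·) on H^1_0(-3, 2) means a(u, u) ≥ α ||u||_{H^1}² for every u ∈ H^1_0.
The interval has length L = 5, and Poincaré/coercivity depend only on L. Here a(u, u) = ∫(u')² + (1/2)·∫u².
Here 0 < c = 1/2 < 1. The condition a(u,u) ≥ α||u||_{H^1}² reads (1−α)∫(u')² ≥ (α−c)∫u². Any admissible α is ≤ 1 (rapidly oscillating u have ∫u²/∫(u')² → 0), and α = 1 would force 0 ≥ (1−c)∫u², impossible since c < 1; so 1−α > 0. By the sharp Poincaré inequality on H^1_0 of an interval of length L, ∫(u')² ≥ (π/L)²∫u² with equality for the first sine mode sin(π(x−x₀)/L) (x₀ the left endpoint), so the inequality holds for all u iff (1−α)(π/L)² ≥ α − c, i.e. α ≤ ((π/L)² + c)/((π/L)² + 1) = (1 + c(L/π)²)/(1 + (L/π)²). With (π/L)² = π^2/25 and c = 1/2, the largest admissible constant is α = ((π/L)² + c)/((π/L)² + 1).
Simplifying, α = (π^2 + 25/2)/(π^2 + 25).


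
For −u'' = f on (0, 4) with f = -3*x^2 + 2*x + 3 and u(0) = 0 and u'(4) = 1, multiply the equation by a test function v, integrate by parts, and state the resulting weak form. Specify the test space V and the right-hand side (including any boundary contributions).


V = {v ∈ H^1(0, 4) : v(0) = 0} (test functions vanish at x = 0 where u is specified); weak form: ∫_0^4 u'v' dx = ∫_0^4 (-3*x^2 + 2*x + 3) v dx + v(4) for all v ∈ V.

Multiply both sides by a test function v and integrate from 0 to 4:
  ∫_0^4 −u''(x) v(x) dx = ∫_0^4 f(x) v(x) dx.
Integrate the LHS by parts once:
  ∫_0^4 −u'' v dx = −[u'(x) v(x)]_0^4 + ∫_0^4 u'(x) v'(x) dx.
Thus ∫_0^4 u'(x) v'(x) dx = ∫_0^4 f(x) v(x) dx + [u'(x) v(x)]_0^4.
Choose V so that boundary terms are either known or forced to vanish.
Mixed BC: u(0) = 0 (Dirichlet) and u'(4) = 1 (Neumann). Define V = {v ∈ H^1(0, 4) : v(0) = 0}. Then [u' v]_0^4 = u'(4)·v(4) − u'(0)·0 = v(4).
Weak formulation: find u (satisfying any essential BC) such that ∫_0^4 u'(x) v'(x) dx = ∫_0^4 f v dx + v(4) for all v ∈ V (Dirichlet at 0 absorbed into V; Neumann datum at x = 4 contributes the boundary term).
Substituting f(x) = -3*x^2 + 2*x + 3, the right-hand side is ∫_0^4 (-3*x^2 + 2*x + 3) v dx + v(4).


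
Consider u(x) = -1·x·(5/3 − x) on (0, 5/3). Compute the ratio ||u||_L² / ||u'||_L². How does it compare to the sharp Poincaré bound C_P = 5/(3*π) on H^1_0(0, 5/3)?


||u||_L² / ||u'||_L² = sqrt(10)/6 < C_P = 5/(3*π).

u(x) = -1·x·(5/3 − x), so u'(x) = 2*x - 5/3.
u(x) = -1·x·(5/3 − x) vanishes at x = 0 and x = 5/3, so u ∈ H^1_0(0, 5/3). Differentiate via the product rule and integrate the resulting polynomials term by term.
  ∫_0^5/3 u² dx = ∫_0^5/3 (x^4 - 10*x^3/3 + 25*x^2/9) dx. Term by term:
    ∫_0^5/3 x^4 dx = 625/243;  ∫_0^5/3 -10*x^3/3 dx = -3125/486;  ∫_0^5/3 25*x^2/9 dx = 3125/729.
  Sum: 625/243 − 3125/486 + 3125/729 = 625/1458.
  ∫_0^5/3 (u')² dx = ∫_0^5/3 (4*x^2 - 20*x/3 + 25/9) dx. Term by term:
    ∫_0^5/3 4*x^2 dx = 500/81;  ∫_0^5/3 -20*x/3 dx = -250/27;  ∫_0^5/3 25/9 dx = 125/27.
  Sum: 500/81 − 250/27 + 125/27 = 125/81.
∫_0^5/3 u² dx = 625/1458, so ||u||_L² = 25*sqrt(2)/54.
∫_0^5/3 (u')² dx = 125/81, so ||u'||_L² = 5*sqrt(5)/9.
Ratio ||u||_L² / ||u'||_L² = sqrt(10)/6.
Sharp Poincaré constant on H^1_0(0, 5/3) is C_P = L/π = 5/(3*π), achieved by sin(3*π/5·x).
A polynomial bump cannot attain the sharp Poincaré constant (only the first sine eigenfunction does), so the ratio is strictly less than C_P, consistent with ||u||_L² ≤ C_P ||u'||_L².


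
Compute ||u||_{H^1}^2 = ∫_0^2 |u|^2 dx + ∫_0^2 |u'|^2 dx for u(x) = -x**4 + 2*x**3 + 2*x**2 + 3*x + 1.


||u||_{H^1}^2 = 81688/315

The H^1 norm (squared) on an interval (0, L) is
  ||u||_{H^1}^2 = ∫_0^L u(x)^2 dx + ∫_0^L u'(x)^2 dx.
Compute u'(x) = -4*x**3 + 6*x**2 + 4*x + 3.
Then u(x)^2 = x**8 - 4*x**7 + 2*x**5 + 14*x**4 + 16*x**3 + 13*x**2 + 6*x + 1 and u'(x)^2 = 16*x**6 - 48*x**5 + 4*x**4 + 24*x**3 + 52*x**2 + 24*x + 9.
Integrate each monomial from 0 to 2 using ∫_0^2 c·x^n dx = c·2^(n+1)/(n+1):
  ∫_0^2 u(x)^2 dx = ∫_0^2 (x^8 - 4*x^7 + 2*x^5 + 14*x^4 + 16*x^3 + 13*x^2 + 6*x + 1) dx. Term by term:
    ∫_0^2 x^8 dx = 512/9;  ∫_0^2 -4*x^7 dx = -128;  ∫_0^2 2*x^5 dx = 64/3;
    ∫_0^2 14*x^4 dx = 448/5;  ∫_0^2 16*x^3 dx = 64;  ∫_0^2 13*x^2 dx = 104/3;
    ∫_0^2 6*x dx = 12;  ∫_0^2 1 dx = 2.
  Sum: 512/9 − 128 + 64/3 + 448/5 + 64 + 104/3 + 12 + 2 = 6862/45.
  ∫_0^2 u'(x)^2 dx = ∫_0^2 (16*x^6 - 48*x^5 + 4*x^4 + 24*x^3 + 52*x^2 + 24*x + 9) dx. Term by term:
    ∫_0^2 16*x^6 dx = 2048/7;  ∫_0^2 -48*x^5 dx = -512;  ∫_0^2 4*x^4 dx = 128/5;
    ∫_0^2 24*x^3 dx = 96;  ∫_0^2 52*x^2 dx = 416/3;  ∫_0^2 24*x dx = 48;
    ∫_0^2 9 dx = 18.
  Sum: 2048/7 − 512 + 128/5 + 96 + 416/3 + 48 + 18 = 11218/105.
Adding: ||u||_{H^1}^2 = 6862/45 + 11218/105 = 81688/315.


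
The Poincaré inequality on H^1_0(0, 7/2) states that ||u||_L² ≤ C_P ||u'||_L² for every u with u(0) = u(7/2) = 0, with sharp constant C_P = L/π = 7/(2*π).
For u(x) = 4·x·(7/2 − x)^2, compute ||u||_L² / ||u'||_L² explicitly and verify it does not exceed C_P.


||u||_L² / ||u'||_L² = sqrt(14)/4 < C_P = 7/(2*π).

u(x) = 4·x·(7/2 − x)^2, so u'(x) = (2*x - 7)*(6*x - 7).
u(x) = 4·x·(7/2 − x)^2 vanishes at x = 0 and x = 7/2, so u ∈ H^1_0(0, 7/2). Differentiate via the product rule and integrate the resulting polynomials term by term.
  ∫_0^7/2 u² dx = ∫_0^7/2 (16*x^6 - 224*x^5 + 1176*x^4 - 2744*x^3 + 2401*x^2) dx. Term by term:
    ∫_0^7/2 16*x^6 dx = 117649/8;  ∫_0^7/2 -224*x^5 dx = -823543/12;  ∫_0^7/2 1176*x^4 dx = 2470629/20;
    ∫_0^7/2 -2744*x^3 dx = -823543/8;  ∫_0^7/2 2401*x^2 dx = 823543/24.
  Sum: 117649/8 − 823543/12 + 2470629/20 − 823543/8 + 823543/24 = 117649/120.
  ∫_0^7/2 (u')² dx = ∫_0^7/2 (144*x^4 - 1344*x^3 + 4312*x^2 - 5488*x + 2401) dx. Term by term:
    ∫_0^7/2 144*x^4 dx = 151263/10;  ∫_0^7/2 -1344*x^3 dx = -50421;  ∫_0^7/2 4312*x^2 dx = 184877/3;
    ∫_0^7/2 -5488*x dx = -33614;  ∫_0^7/2 2401 dx = 16807/2.
  Sum: 151263/10 − 50421 + 184877/3 − 33614 + 16807/2 = 16807/15.
∫_0^7/2 u² dx = 117649/120, so ||u||_L² = 343*sqrt(30)/60.
∫_0^7/2 (u')² dx = 16807/15, so ||u'||_L² = 49*sqrt(105)/15.
Ratio ||u||_L² / ||u'||_L² = sqrt(14)/4.
Sharp Poincaré constant on H^1_0(0, 7/2) is C_P = L/π = 7/(2*π), achieved by sin(2*π/7·x).
A polynomial bump cannot attain the sharp Poincaré constant (only the first sine eigenfunction does), so the ratio is strictly less than C_P, consistent with ||u||_L² ≤ C_P ||u'||_L².


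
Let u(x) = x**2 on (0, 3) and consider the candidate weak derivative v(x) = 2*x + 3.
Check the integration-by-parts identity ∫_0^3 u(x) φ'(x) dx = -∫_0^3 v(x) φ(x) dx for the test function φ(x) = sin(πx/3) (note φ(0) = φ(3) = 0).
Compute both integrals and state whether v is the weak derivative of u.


LHS = -18/π, RHS = -36/π. No, v is not the weak derivative of u.

u(x) = x**2, classical derivative u'(x) = 2*x.
φ(x) = sin(πx/3), so φ'(x) = π*cos(π*x/3)/3.
Note φ(0) = φ(3) = 0, so the boundary term u·φ vanishes.
LHS = ∫_0^3 u(x) φ'(x) dx = ∫_0^3 (π*x^2*cos(π*x/3)/3) dx. Term by term:
  ∫_0^3 π*x^2*cos(π*x/3)/3 dx = -18/π.
So LHS = -18/π.
∫_0^3 v(x) φ(x) dx = ∫_0^3 (2*x*sin(π*x/3) + 3*sin(π*x/3)) dx. Term by term:
  ∫_0^3 3*sin(π*x/3) dx = 18/π;  ∫_0^3 2*x*sin(π*x/3) dx = 18/π.
Sum: 18/π + 18/π = 36/π.
So RHS = -∫_0^3 v(x) φ(x) dx = -36/π.
LHS − RHS = 18/π ≠ 0, so the identity fails.
(For a valid weak derivative the identity must hold for EVERY test function, in particular this one. The failure shows v is NOT the weak derivative of u.)
Correct weak derivative would be u'(x) = 2*x.


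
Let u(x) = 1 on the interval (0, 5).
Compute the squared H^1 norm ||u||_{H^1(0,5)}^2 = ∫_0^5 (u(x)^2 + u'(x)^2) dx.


||u||_{H^1}^2 = 5

The H^1 norm (squared) on an interval (0, L) is
  ||u||_{H^1}^2 = ∫_0^L u(x)^2 dx + ∫_0^L u'(x)^2 dx.
Compute u'(x) = 0.
Then u(x)^2 = 1 and u'(x)^2 = 0.
Integrate each monomial from 0 to 5 using ∫_0^5 c·x^n dx = c·5^(n+1)/(n+1):
  ∫_0^5 u(x)^2 dx = ∫_0^5 (1) dx. Term by term:
    ∫_0^5 1 dx = 5.
  ∫_0^5 u'(x)^2 dx = ∫_0^5 (0) dx. Term by term:
    ∫_0^5 0 dx = 0.
Adding: ||u||_{H^1}^2 = 5 + 0 = 5.


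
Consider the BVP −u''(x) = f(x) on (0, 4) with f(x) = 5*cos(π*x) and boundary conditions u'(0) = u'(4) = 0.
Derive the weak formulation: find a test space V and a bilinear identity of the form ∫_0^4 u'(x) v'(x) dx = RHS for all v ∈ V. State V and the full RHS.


V = H^1(0, 4) (no boundary constraint on v; u is determined up to an additive constant); weak form: ∫_0^4 u'v' dx = ∫_0^4 (5*cos(π*x)) v dx for all v ∈ V.

Multiply both sides by a test function v and integrate from 0 to 4:
  ∫_0^4 −u''(x) v(x) dx = ∫_0^4 f(x) v(x) dx.
Integrate the LHS by parts once:
  ∫_0^4 −u'' v dx = −[u'(x) v(x)]_0^4 + ∫_0^4 u'(x) v'(x) dx.
Thus ∫_0^4 u'(x) v'(x) dx = ∫_0^4 f(x) v(x) dx + [u'(x) v(x)]_0^4.
Choose V so that boundary terms are either known or forced to vanish.
u has homogeneous Neumann: u'(0) = u'(4) = 0. So [u' v]_0^4 = 0·v(4) − 0·v(0) = 0 for any v; take V = H^1(0, 4).
Weak formulation: find u (satisfying any essential BC) such that ∫_0^4 u'(x) v'(x) dx = ∫_0^4 f v dx for all v ∈ V (homogeneous Neumann, so boundary terms vanish).
Substituting f(x) = 5*cos(π*x), the right-hand side is ∫_0^4 (5*cos(π*x)) v dx.
Compatibility check (pure Neumann): taking v ≡ 1 ∈ V gives 0 = ∫_0^4 f dx + (0) − (0), i.e. ∫_0^4 f dx must equal u'(0) − u'(4) = 0. Indeed ∫_0^4 (5*cos(π*x)) dx = 0, so the data are compatible. The solution is then unique only up to an additive constant (fix it e.g. by requiring ∫_0^4 u dx = 0).


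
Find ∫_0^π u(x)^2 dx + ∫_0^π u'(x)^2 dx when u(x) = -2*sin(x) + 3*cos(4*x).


||u||_{H^1(0,π)}^2 = 136/5 + 161*π/2

u'(x) = -12*sin(4*x) - 2*cos(x).
Expand u² and (u')² and integrate term by term on (0, π), using: for integers n ≥ 1, ∫_0^π sin²(nx) dx = ∫_0^π cos²(nx) dx = π/2; for n ≠ n', ∫_0^π sin(nx)sin(n'x) dx = ∫_0^π cos(nx)cos(n'x) dx = 0; and by product-to-sum, ∫_0^π sin(nx)cos(n'x) dx = ½∫_0^π [sin((n+n')x) + sin((n−n')x)] dx, which is 0 when n+n' is even and 2n/(n²−n'²) when n+n' is odd (it need not vanish on (0, π)).
  u² squared terms: (-2)²·∫sin(x)² dx = 4·π/2 = 2*π;  (3)²·∫cos(4x)² dx = 9·π/2 = 9*π/2.
  u² cross terms: 2·(-2)·(3)·∫sin(x)·cos(4x) dx = -12·(-2/15) = 8/5.
  So ∫_0^π u² dx = 2*π + 9*π/2 + 8/5 = 8/5 + 13*π/2.
  (u')² squared terms: (-12)²·∫sin(4x)² dx = 144·π/2 = 72*π;  (-2)²·∫cos(x)² dx = 4·π/2 = 2*π.
  (u')² cross terms: 2·(-12)·(-2)·∫sin(4x)·cos(x) dx = 48·(8/15) = 128/5.
  So ∫_0^π (u')² dx = 72*π + 2*π + 128/5 = 128/5 + 74*π.
||u||_{H^1}^2 = (8/5 + 13*π/2) + (128/5 + 74*π) = 136/5 + 161*π/2.


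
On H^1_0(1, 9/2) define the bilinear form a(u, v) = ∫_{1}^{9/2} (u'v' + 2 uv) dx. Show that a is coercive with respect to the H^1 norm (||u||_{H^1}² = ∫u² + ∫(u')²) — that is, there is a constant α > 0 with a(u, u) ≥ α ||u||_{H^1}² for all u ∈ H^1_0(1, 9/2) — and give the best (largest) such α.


α = 1

Coercivity of a(·,·) on H^1_0(1, 9/2) means a(u, u) ≥ α ||u||_{H^1}² for every u ∈ H^1_0.
The interval has length L = 7/2, and Poincaré/coercivity depend only on L. Here a(u, u) = ∫(u')² + (2)·∫u².
Here c = 2 ≥ 1, so a(u,u) = ∫(u')² + c∫u² ≥ ∫(u')² + ∫u² = ||u||_{H^1}², i.e. α = 1 works. No larger α is possible: a(u,u) ≥ α||u||_{H^1}² means (1−α)∫(u')² ≥ (α−c)∫u², and for the modes u_n = sin(nπ(x−x₀)/L) (x₀ the left endpoint) one has ∫u_n²/∫(u_n')² = (L/(nπ))² → 0, so a(u_n,u_n)/||u_n||_{H^1}² → 1. Hence the optimal constant is α = 1.
Therefore α = 1.


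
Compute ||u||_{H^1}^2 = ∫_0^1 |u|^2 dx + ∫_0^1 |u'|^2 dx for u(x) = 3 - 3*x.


||u||_{H^1}^2 = 12

The H^1 norm (squared) on an interval (0, L) is
  ||u||_{H^1}^2 = ∫_0^L u(x)^2 dx + ∫_0^L u'(x)^2 dx.
Compute u'(x) = -3.
Then u(x)^2 = 9*x**2 - 18*x + 9 and u'(x)^2 = 9.
Integrate each monomial from 0 to 1 using ∫_0^1 c·x^n dx = c·1^(n+1)/(n+1):
  ∫_0^1 u(x)^2 dx = ∫_0^1 (9*x^2 - 18*x + 9) dx. Term by term:
    ∫_0^1 9*x^2 dx = 3;  ∫_0^1 -18*x dx = -9;  ∫_0^1 9 dx = 9.
  Sum: 3 − 9 + 9 = 3.
  ∫_0^1 u'(x)^2 dx = ∫_0^1 (9) dx. Term by term:
    ∫_0^1 9 dx = 9.
Adding: ||u||_{H^1}^2 = 3 + 9 = 12.


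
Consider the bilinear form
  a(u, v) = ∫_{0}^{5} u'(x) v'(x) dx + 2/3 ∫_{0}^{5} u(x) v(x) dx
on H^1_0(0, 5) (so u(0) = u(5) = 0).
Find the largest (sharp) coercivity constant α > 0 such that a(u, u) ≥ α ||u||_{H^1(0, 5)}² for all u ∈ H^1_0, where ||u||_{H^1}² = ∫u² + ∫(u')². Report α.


α = (π^2 + 50/3)/(π^2 + 25)

Coercivity of a(·,·) on H^1_0(0, 5) means a(u, u) ≥ α ||u||_{H^1}² for every u ∈ H^1_0.
The interval has length L = 5, and Poincaré/coercivity depend only on L. Here a(u, u) = ∫(u')² + (2/3)·∫u².
Here 0 < c = 2/3 < 1. The condition a(u,u) ≥ α||u||_{H^1}² reads (1−α)∫(u')² ≥ (α−c)∫u². Any admissible α is ≤ 1 (rapidly oscillating u have ∫u²/∫(u')² → 0), and α = 1 would force 0 ≥ (1−c)∫u², impossible since c < 1; so 1−α > 0. By the sharp Poincaré inequality on H^1_0 of an interval of length L, ∫(u')² ≥ (π/L)²∫u² with equality for the first sine mode sin(π(x−x₀)/L) (x₀ the left endpoint), so the inequality holds for all u iff (1−α)(π/L)² ≥ α − c, i.e. α ≤ ((π/L)² + c)/((π/L)² + 1) = (1 + c(L/π)²)/(1 + (L/π)²). With (π/L)² = π^2/25 and c = 2/3, the largest admissible constant is α = ((π/L)² + c)/((π/L)² + 1).
Simplifying, α = (π^2 + 50/3)/(π^2 + 25).


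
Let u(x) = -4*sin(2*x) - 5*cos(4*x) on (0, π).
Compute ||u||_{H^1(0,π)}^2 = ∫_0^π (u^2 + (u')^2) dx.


||u||_{H^1(0,π)}^2 = 505*π/2

u'(x) = 20*sin(4*x) - 8*cos(2*x).
Expand u² and (u')² and integrate term by term on (0, π), using: for integers n ≥ 1, ∫_0^π sin²(nx) dx = ∫_0^π cos²(nx) dx = π/2; for n ≠ n', ∫_0^π sin(nx)sin(n'x) dx = ∫_0^π cos(nx)cos(n'x) dx = 0; and by product-to-sum, ∫_0^π sin(nx)cos(n'x) dx = ½∫_0^π [sin((n+n')x) + sin((n−n')x)] dx, which is 0 when n+n' is even and 2n/(n²−n'²) when n+n' is odd (it need not vanish on (0, π)).
  u² squared terms: (-5)²·∫cos(4x)² dx = 25·π/2 = 25*π/2;  (-4)²·∫sin(2x)² dx = 16·π/2 = 8*π.
  u² cross terms: 2·(-5)·(-4)·∫cos(4x)·sin(2x) dx = 40·(0) = 0.
  So ∫_0^π u² dx = 25*π/2 + 8*π + 0 = 41*π/2.
  (u')² squared terms: (-8)²·∫cos(2x)² dx = 64·π/2 = 32*π;  (20)²·∫sin(4x)² dx = 400·π/2 = 200*π.
  (u')² cross terms: 2·(-8)·(20)·∫cos(2x)·sin(4x) dx = -320·(0) = 0.
  So ∫_0^π (u')² dx = 32*π + 200*π + 0 = 232*π.
||u||_{H^1}^2 = (41*π/2) + (232*π) = 505*π/2.


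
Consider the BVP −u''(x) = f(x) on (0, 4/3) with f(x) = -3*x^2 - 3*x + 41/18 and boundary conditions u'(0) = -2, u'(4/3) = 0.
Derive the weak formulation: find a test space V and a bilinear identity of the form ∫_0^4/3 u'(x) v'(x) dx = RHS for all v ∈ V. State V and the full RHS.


V = H^1(0, 4/3) (v unrestricted at boundary; u is determined up to an additive constant); weak form: ∫_0^4/3 u'v' dx = ∫_0^4/3 (-3*x^2 - 3*x + 41/18) v dx + 2·v(0) for all v ∈ V.

Multiply both sides by a test function v and integrate from 0 to 4/3:
  ∫_0^4/3 −u''(x) v(x) dx = ∫_0^4/3 f(x) v(x) dx.
Integrate the LHS by parts once:
  ∫_0^4/3 −u'' v dx = −[u'(x) v(x)]_0^4/3 + ∫_0^4/3 u'(x) v'(x) dx.
Thus ∫_0^4/3 u'(x) v'(x) dx = ∫_0^4/3 f(x) v(x) dx + [u'(x) v(x)]_0^4/3.
Choose V so that boundary terms are either known or forced to vanish.
u has inhomogeneous Neumann u'(0) = -2, u'(4/3) = 0. [u' v]_0^4/3 = (0)·v(4/3) − (-2)·v(0) = 2·v(0). Take V = H^1(0, 4/3); boundary term becomes part of RHS.
Weak formulation: find u (satisfying any essential BC) such that ∫_0^4/3 u'(x) v'(x) dx = ∫_0^4/3 f v dx + 2·v(0) for all v ∈ V (Neumann data are natural BCs: they enter the RHS as boundary terms).
Substituting f(x) = -3*x^2 - 3*x + 41/18, the right-hand side is ∫_0^4/3 (-3*x^2 - 3*x + 41/18) v dx + 2·v(0).
Compatibility check (pure Neumann): taking v ≡ 1 ∈ V gives 0 = ∫_0^4/3 f dx + (0) − (-2), i.e. ∫_0^4/3 f dx must equal u'(0) − u'(4/3) = -2. Indeed ∫_0^4/3 (-3*x^2 - 3*x + 41/18) dx = -2, so the data are compatible. The solution is then unique only up to an additive constant (fix it e.g. by requiring ∫_0^4/3 u dx = 0).


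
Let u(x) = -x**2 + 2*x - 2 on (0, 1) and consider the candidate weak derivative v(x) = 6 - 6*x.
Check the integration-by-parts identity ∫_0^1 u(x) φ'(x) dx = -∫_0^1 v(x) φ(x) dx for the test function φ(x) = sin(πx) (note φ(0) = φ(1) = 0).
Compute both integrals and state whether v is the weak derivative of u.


LHS = -2/π, RHS = -6/π. No, v is not the weak derivative of u.

u(x) = -x**2 + 2*x - 2, classical derivative u'(x) = 2 - 2*x.
φ(x) = sin(πx), so φ'(x) = π*cos(π*x).
Note φ(0) = φ(1) = 0, so the boundary term u·φ vanishes.
LHS = ∫_0^1 u(x) φ'(x) dx = ∫_0^1 (-π*x^2*cos(π*x) + 2*π*x*cos(π*x) - 2*π*cos(π*x)) dx. Term by term:
  ∫_0^1 -2*π*cos(π*x) dx = 0;  ∫_0^1 -π*x^2*cos(π*x) dx = 2/π;  ∫_0^1 2*π*x*cos(π*x) dx = -4/π.
Sum: 0 + 2/π − 4/π = -2/π.
So LHS = -2/π.
∫_0^1 v(x) φ(x) dx = ∫_0^1 (-6*x*sin(π*x) + 6*sin(π*x)) dx. Term by term:
  ∫_0^1 6*sin(π*x) dx = 12/π;  ∫_0^1 -6*x*sin(π*x) dx = -6/π.
Sum: 12/π − 6/π = 6/π.
So RHS = -∫_0^1 v(x) φ(x) dx = -6/π.
LHS − RHS = 4/π ≠ 0, so the identity fails.
(For a valid weak derivative the identity must hold for EVERY test function, in particular this one. The failure shows v is NOT the weak derivative of u.)
Correct weak derivative would be u'(x) = 2 - 2*x.


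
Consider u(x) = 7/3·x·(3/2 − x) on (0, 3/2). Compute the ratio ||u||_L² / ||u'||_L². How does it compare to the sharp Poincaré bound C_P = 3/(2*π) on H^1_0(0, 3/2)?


||u||_L² / ||u'||_L² = 3*sqrt(10)/20 < C_P = 3/(2*π).

u(x) = 7/3·x·(3/2 − x), so u'(x) = 7/2 - 14*x/3.
u(x) = 7/3·x·(3/2 − x) vanishes at x = 0 and x = 3/2, so u ∈ H^1_0(0, 3/2). Differentiate via the product rule and integrate the resulting polynomials term by term.
  ∫_0^3/2 u² dx = ∫_0^3/2 (49*x^4/9 - 49*x^3/3 + 49*x^2/4) dx. Term by term:
    ∫_0^3/2 49*x^4/9 dx = 1323/160;  ∫_0^3/2 -49*x^3/3 dx = -1323/64;  ∫_0^3/2 49*x^2/4 dx = 441/32.
  Sum: 1323/160 − 1323/64 + 441/32 = 441/320.
  ∫_0^3/2 (u')² dx = ∫_0^3/2 (196*x^2/9 - 98*x/3 + 49/4) dx. Term by term:
    ∫_0^3/2 196*x^2/9 dx = 49/2;  ∫_0^3/2 -98*x/3 dx = -147/4;  ∫_0^3/2 49/4 dx = 147/8.
  Sum: 49/2 − 147/4 + 147/8 = 49/8.
∫_0^3/2 u² dx = 441/320, so ||u||_L² = 21*sqrt(5)/40.
∫_0^3/2 (u')² dx = 49/8, so ||u'||_L² = 7*sqrt(2)/4.
Ratio ||u||_L² / ||u'||_L² = 3*sqrt(10)/20.
Sharp Poincaré constant on H^1_0(0, 3/2) is C_P = L/π = 3/(2*π), achieved by sin(2*π/3·x).
A polynomial bump cannot attain the sharp Poincaré constant (only the first sine eigenfunction does), so the ratio is strictly less than C_P, consistent with ||u||_L² ≤ C_P ||u'||_L².


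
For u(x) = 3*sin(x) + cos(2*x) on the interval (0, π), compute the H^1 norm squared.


||u||_{H^1(0,π)}^2 = -20 + 23*π/2

u'(x) = -2*sin(2*x) + 3*cos(x).
Expand u² and (u')² and integrate term by term on (0, π), using: for integers n ≥ 1, ∫_0^π sin²(nx) dx = ∫_0^π cos²(nx) dx = π/2; for n ≠ n', ∫_0^π sin(nx)sin(n'x) dx = ∫_0^π cos(nx)cos(n'x) dx = 0; and by product-to-sum, ∫_0^π sin(nx)cos(n'x) dx = ½∫_0^π [sin((n+n')x) + sin((n−n')x)] dx, which is 0 when n+n' is even and 2n/(n²−n'²) when n+n' is odd (it need not vanish on (0, π)).
  u² squared terms: (3)²·∫sin(x)² dx = 9·π/2 = 9*π/2;  (1)²·∫cos(2x)² dx = 1·π/2 = π/2.
  u² cross terms: 2·(3)·(1)·∫sin(x)·cos(2x) dx = 6·(-2/3) = -4.
  So ∫_0^π u² dx = 9*π/2 + π/2 − 4 = -4 + 5*π.
  (u')² squared terms: (-2)²·∫sin(2x)² dx = 4·π/2 = 2*π;  (3)²·∫cos(x)² dx = 9·π/2 = 9*π/2.
  (u')² cross terms: 2·(-2)·(3)·∫sin(2x)·cos(x) dx = -12·(4/3) = -16.
  So ∫_0^π (u')² dx = 2*π + 9*π/2 − 16 = -16 + 13*π/2.
||u||_{H^1}^2 = (-4 + 5*π) + (-16 + 13*π/2) = -20 + 23*π/2.
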